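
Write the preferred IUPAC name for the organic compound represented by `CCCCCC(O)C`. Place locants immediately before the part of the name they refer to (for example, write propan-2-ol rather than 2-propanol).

heptan-2-ol

The longest carbon chain that includes the –OH group has 7 carbons, so the parent hydride is heptane.
The principal characteristic group is an alcohol (–OH), named with the suffix -ol.
Choose the numbering such that numbering from this end puts the hydroxyl group at C-2 rather than C-6.
That gives the hydroxyl at C-2.
Putting it together: heptan-2-ol.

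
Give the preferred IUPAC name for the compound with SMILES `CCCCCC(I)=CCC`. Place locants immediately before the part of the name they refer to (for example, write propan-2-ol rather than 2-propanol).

The longest carbon chain that includes the multiple bond has 9 carbons, so the parent hydride is nonane.
The chain contains a C=C double bond, so the unsaturation ending is -ene.
The numbering direction is chosen so that numbering from this end puts the double bond at C-3 rather than C-6.
With this numbering: the double bond between C-3 and C-4; an iodo group at C-4.
Assembling the pieces gives 4-iodonon-3-ene.

4-iodonon-3-ene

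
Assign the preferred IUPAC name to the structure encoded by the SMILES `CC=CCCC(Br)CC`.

The longest carbon chain that includes the multiple bond has 8 carbons, so the parent hydride is octane.
A C=C double bond in the chain gives the infix -ene-.
The numbering direction is chosen so that numbering from this end puts the double bond at C-2 rather than C-6.
This places the double bond between C-2 and C-3; a bromo group at C-6.
Assembling the pieces gives 6-bromooct-2-ene.

6-bromooct-2-ene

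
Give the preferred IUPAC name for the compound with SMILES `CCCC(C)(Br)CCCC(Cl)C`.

The parent chain contains 9 carbons (nonane).
Choose the numbering such that the substituent locant set {2,6,6} is lower than {4,4,8} at the first point of difference.
With this numbering: a bromo group at C-6; a chloro group at C-2; a methyl group at C-6.
Prefixes are listed alphabetically: bromo, chloro, methyl.
Putting it together: 6-bromo-2-chloro-6-methylnonane.

6-bromo-2-chloro-6-methylnonane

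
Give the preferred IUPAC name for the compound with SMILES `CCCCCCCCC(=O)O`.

Counting along the main chain through the –COOH group gives 9 carbons: the parent is nonane.
The principal characteristic group is a carboxylic acid (terminal –COOH), named with the suffix -oic acid.
Number the chain so that the carboxylic acid carbon is C-1 by definition.
Assembling the pieces gives nonanoic acid.

nonanoic acid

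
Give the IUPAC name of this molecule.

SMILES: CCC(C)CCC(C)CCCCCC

The parent chain contains 12 carbons (dodecane).
The numbering direction is chosen so that the substituent locant set {3,6} is lower than {7,10} at the first point of difference.
With this numbering: methyl groups at C-3 and C-6.
Assembling the pieces gives 3,6-dimethyldodecane.

3,6-dimethyldodecane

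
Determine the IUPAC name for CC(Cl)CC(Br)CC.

The longest carbon chain is 6 atoms: the parent is hexane.
Choose the numbering such that the substituent locant set {2,4} is lower than {3,5} at the first point of difference.
With this numbering: a bromo group at C-4; a chloro group at C-2.
The substituents are ordered alphabetically, ignoring any di-/tri- multipliers.
The name is 4-bromo-2-chlorohexane.

4-bromo-2-chlorohexane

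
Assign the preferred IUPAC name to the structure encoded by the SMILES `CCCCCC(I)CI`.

The parent chain contains 7 carbons (heptane).
Number the chain so that the substituent locant set {1,2} is lower than {6,7} at the first point of difference.
With this numbering: iodo groups at C-1 and C-2.
Assembling the pieces gives 1,2-diiodoheptane.

1,2-diiodoheptane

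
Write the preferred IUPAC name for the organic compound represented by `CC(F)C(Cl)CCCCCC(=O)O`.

The longest chain bearing the –COOH group is 9 carbons long (nonane).
The highest-priority functional group is a carboxylic acid (terminal –COOH), so the name ends in -oic acid.
Number the chain so that the carboxylic acid carbon is C-1 by definition.
That gives a chloro group at C-7; a fluoro group at C-8.
The substituents are ordered alphabetically, ignoring any di-/tri- multipliers.
Assembling the pieces gives 7-chloro-8-fluorononanoic acid.

7-chloro-8-fluorononanoic acid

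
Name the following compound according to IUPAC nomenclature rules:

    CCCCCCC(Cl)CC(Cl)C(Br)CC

3-bromo-4,6-dichlorododecane

The parent chain contains 12 carbons (dodecane).
The numbering direction is chosen so that the substituent locant set {3,4,6} is lower than {7,9,10} at the first point of difference.
That gives a bromo group at C-3; chloro groups at C-4 and C-6.
Substituent prefixes are cited in alphabetical order (multiplying prefixes like di-/tri- are ignored for ordering).
The name is 3-bromo-4,6-dichlorododecane.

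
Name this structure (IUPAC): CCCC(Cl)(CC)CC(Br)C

The longest continuous carbon chain has 7 atoms, so the parent hydride is heptane.
Choose the numbering such that the substituent locant set {2,4,4} is lower than {4,4,6} at the first point of difference.
With this numbering: a bromo group at C-2; a chloro group at C-4; an ethyl group at C-4.
The substituents are ordered alphabetically, ignoring any di-/tri- multipliers.
Assembling the pieces gives 2-bromo-4-chloro-4-ethylheptane.

2-bromo-4-chloro-4-ethylheptane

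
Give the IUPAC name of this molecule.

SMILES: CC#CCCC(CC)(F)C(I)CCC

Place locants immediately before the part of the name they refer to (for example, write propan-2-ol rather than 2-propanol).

The longest carbon chain that includes the multiple bond has 10 carbons, so the parent hydride is decane.
There is one C≡C triple bond, indicated by the ending -yne.
The numbering direction is chosen so that numbering from this end puts the triple bond at C-2 rather than C-8.
With this numbering: the triple bond between C-2 and C-3; an ethyl group at C-6; a fluoro group at C-6; an iodo group at C-7.
The substituents are ordered alphabetically, ignoring any di-/tri- multipliers.
The name is 6-ethyl-6-fluoro-7-iododec-2-yne.

6-ethyl-6-fluoro-7-iododec-2-yne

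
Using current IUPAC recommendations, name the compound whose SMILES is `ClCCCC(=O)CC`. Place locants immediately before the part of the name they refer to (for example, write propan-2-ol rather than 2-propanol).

Counting along the main chain through the carbonyl gives 6 carbons: the parent is hexane.
The highest-priority functional group is a ketone (C=O on an internal carbon), so the name ends in -one.
Choose the numbering such that numbering from this end puts the carbonyl group at C-3 rather than C-4.
That gives the carbonyl at C-3; a chloro group at C-6.
Putting it together: 6-chlorohexan-3-one.

6-chlorohexan-3-one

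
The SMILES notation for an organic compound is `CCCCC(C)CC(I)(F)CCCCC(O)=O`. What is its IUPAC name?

6-fluoro-6-iodo-8-methyldodecanoic acid

Counting along the main chain through the –COOH group gives 12 carbons: the parent is dodecane.
The highest-priority functional group is a carboxylic acid (terminal –COOH), so the name ends in -oic acid.
The numbering direction is chosen so that the carboxylic acid carbon is C-1 by definition.
This places a fluoro group at C-6; an iodo group at C-6; a methyl group at C-8.
Prefixes are listed alphabetically: fluoro, iodo, methyl.
The name is 6-fluoro-6-iodo-8-methyldodecanoic acid.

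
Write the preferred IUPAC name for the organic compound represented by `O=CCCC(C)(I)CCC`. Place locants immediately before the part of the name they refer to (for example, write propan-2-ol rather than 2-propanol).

Counting along the main chain through the –CHO group gives 7 carbons: the parent is heptane.
The highest-priority functional group is an aldehyde (terminal –CHO), so the name ends in -al.
The numbering direction is chosen so that the aldehyde carbon is C-1 by definition.
With this numbering: an iodo group at C-4; a methyl group at C-4.
Substituent prefixes are cited in alphabetical order (multiplying prefixes like di-/tri- are ignored for ordering).
Putting it together: 4-iodo-4-methylheptanal.

4-iodo-4-methylheptanal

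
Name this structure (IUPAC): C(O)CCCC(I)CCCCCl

Counting along the main chain through the –OH group gives 9 carbons: the parent is nonane.
An alcohol (–OH) is the principal characteristic group, giving the suffix -ol.
Choose the numbering such that numbering from this end puts the hydroxyl group at C-1 rather than C-9.
With this numbering: the hydroxyl at C-1; a chloro group at C-9; an iodo group at C-5.
Prefixes are listed alphabetically: chloro, iodo.
The name is 9-chloro-5-iodononan-1-ol.

9-chloro-5-iodononan-1-ol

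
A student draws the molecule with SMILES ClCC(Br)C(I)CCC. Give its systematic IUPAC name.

The longest continuous carbon chain has 6 atoms, so the parent hydride is hexane.
Number the chain so that the substituent locant set {1,2,3} is lower than {4,5,6} at the first point of difference.
With this numbering: a bromo group at C-2; a chloro group at C-1; an iodo group at C-3.
The substituents are ordered alphabetically, ignoring any di-/tri- multipliers.
The name is 2-bromo-1-chloro-3-iodohexane.

2-bromo-1-chloro-3-iodohexane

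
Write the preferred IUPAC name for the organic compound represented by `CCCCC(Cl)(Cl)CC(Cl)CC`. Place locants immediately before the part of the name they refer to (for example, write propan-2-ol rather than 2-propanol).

3,5,5-trichlorononane

The longest continuous carbon chain has 9 atoms, so the parent hydride is nonane.
Number the chain so that the substituent locant set {3,5,5} is lower than {5,5,7} at the first point of difference.
This places chloro groups at C-3 and C-5 (×2).
The name is 3,5,5-trichlorononane.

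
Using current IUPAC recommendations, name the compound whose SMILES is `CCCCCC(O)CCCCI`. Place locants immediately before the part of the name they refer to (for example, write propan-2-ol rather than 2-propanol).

The longest chain bearing the –OH group is 10 carbons long (decane).
The highest-priority functional group is an alcohol (–OH), so the name ends in -ol.
Number the chain so that numbering from this end puts the hydroxyl group at C-5 rather than C-6.
This places the hydroxyl at C-5; an iodo group at C-1.
Assembling the pieces gives 1-iododecan-5-ol.

1-iododecan-5-ol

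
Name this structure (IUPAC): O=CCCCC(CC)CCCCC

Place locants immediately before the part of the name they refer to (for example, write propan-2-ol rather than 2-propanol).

5-ethyldecanal

The longest chain bearing the –CHO group is 10 carbons long (decane).
The highest-priority functional group is an aldehyde (terminal –CHO), so the name ends in -al.
Number the chain so that the aldehyde carbon is C-1 by definition.
That gives an ethyl group at C-5.
Assembling the pieces gives 5-ethyldecanal.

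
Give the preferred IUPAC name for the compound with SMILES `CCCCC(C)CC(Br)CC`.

The longest carbon chain is 9 atoms: the parent is nonane.
Choose the numbering such that the substituent locant set {3,5} is lower than {5,7} at the first point of difference.
With this numbering: a bromo group at C-3; a methyl group at C-5.
Substituent prefixes are cited in alphabetical order (multiplying prefixes like di-/tri- are ignored for ordering).
Assembling the pieces gives 3-bromo-5-methylnonane.

3-bromo-5-methylnonane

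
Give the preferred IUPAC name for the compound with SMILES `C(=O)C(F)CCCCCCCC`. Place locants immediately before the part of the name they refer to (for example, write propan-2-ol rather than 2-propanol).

2-fluorodecanal

The longest chain bearing the –CHO group is 10 carbons long (decane).
The principal characteristic group is an aldehyde (terminal –CHO), named with the suffix -al.
Number the chain so that the aldehyde carbon is C-1 by definition.
This places a fluoro group at C-2.
Assembling the pieces gives 2-fluorodecanal.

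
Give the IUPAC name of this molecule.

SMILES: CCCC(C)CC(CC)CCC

The longest continuous carbon chain has 9 atoms, so the parent hydride is nonane.
Choose the numbering such that the locant sets are identical either way, so the alphabetically earlier ethyl substituent takes the lower locant (4 rather than 6).
With this numbering: an ethyl group at C-4; a methyl group at C-6.
Substituent prefixes are cited in alphabetical order (multiplying prefixes like di-/tri- are ignored for ordering).
Putting it together: 4-ethyl-6-methylnonane.

4-ethyl-6-methylnonane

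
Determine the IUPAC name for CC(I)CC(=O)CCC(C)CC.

The longest carbon chain that includes the carbonyl has 9 carbons, so the parent hydride is nonane.
A ketone (C=O on an internal carbon) is the principal characteristic group, giving the suffix -one.
Choose the numbering such that numbering from this end puts the carbonyl group at C-4 rather than C-6.
That gives the carbonyl at C-4; an iodo group at C-2; a methyl group at C-7.
Prefixes are listed alphabetically: iodo, methyl.
The name is 2-iodo-7-methylnonan-4-one.

2-iodo-7-methylnonan-4-one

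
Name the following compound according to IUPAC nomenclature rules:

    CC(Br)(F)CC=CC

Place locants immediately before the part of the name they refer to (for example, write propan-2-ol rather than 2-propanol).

The longest carbon chain that includes the multiple bond has 6 carbons, so the parent hydride is hexane.
There is one C=C double bond, indicated by the ending -ene.
The numbering direction is chosen so that numbering from this end puts the double bond at C-2 rather than C-4.
With this numbering: the double bond between C-2 and C-3; a bromo group at C-5; a fluoro group at C-5.
The substituents are ordered alphabetically, ignoring any di-/tri- multipliers.
Putting it together: 5-bromo-5-fluorohex-2-ene.

5-bromo-5-fluorohex-2-ene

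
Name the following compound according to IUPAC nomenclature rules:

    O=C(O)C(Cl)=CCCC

The longest chain bearing the –COOH group and the multiple bond is 6 carbons long (hexane).
The principal characteristic group is a carboxylic acid (terminal –COOH), named with the suffix -oic acid.
The chain contains a C=C double bond, so the unsaturation ending is -ene.
Choose the numbering such that the carboxylic acid carbon is C-1 by definition.
This places the double bond between C-2 and C-3; a chloro group at C-2.
Assembling the pieces gives 2-chlorohex-2-enoic acid.

2-chlorohex-2-enoic acid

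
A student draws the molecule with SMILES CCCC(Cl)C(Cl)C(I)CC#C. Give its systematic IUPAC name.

The longest chain bearing the multiple bond is 9 carbons long (nonane).
There is one C≡C triple bond, indicated by the ending -yne.
The numbering direction is chosen so that numbering from this end puts the triple bond at C-1 rather than C-8.
This places the triple bond between C-1 and C-2; chloro groups at C-5 and C-6; an iodo group at C-4.
The substituents are ordered alphabetically, ignoring any di-/tri- multipliers.
The name is 5,6-dichloro-4-iodonon-1-yne.

5,6-dichloro-4-iodonon-1-yne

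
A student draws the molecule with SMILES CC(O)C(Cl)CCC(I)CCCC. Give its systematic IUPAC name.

Counting along the main chain through the –OH group gives 10 carbons: the parent is decane.
An alcohol (–OH) is the principal characteristic group, giving the suffix -ol.
Choose the numbering such that numbering from this end puts the hydroxyl group at C-2 rather than C-9.
With this numbering: the hydroxyl at C-2; a chloro group at C-3; an iodo group at C-6.
The substituents are ordered alphabetically, ignoring any di-/tri- multipliers.
Putting it together: 3-chloro-6-iododecan-2-ol.

3-chloro-6-iododecan-2-ol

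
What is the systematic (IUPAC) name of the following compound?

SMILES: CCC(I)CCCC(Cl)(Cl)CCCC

The longest continuous carbon chain has 11 atoms, so the parent hydride is undecane.
Number the chain so that the substituent locant set {3,7,7} is lower than {5,5,9} at the first point of difference.
This places two chloro groups at C-7; an iodo group at C-3.
The substituents are ordered alphabetically, ignoring any di-/tri- multipliers.
Assembling the pieces gives 7,7-dichloro-3-iodoundecane.

7,7-dichloro-3-iodoundecane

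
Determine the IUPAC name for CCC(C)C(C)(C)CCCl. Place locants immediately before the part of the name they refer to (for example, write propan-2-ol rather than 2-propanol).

1-chloro-3,3,4-trimethylhexane

The longest carbon chain is 6 atoms: the parent is hexane.
Choose the numbering such that the substituent locant set {1,3,3,4} is lower than {3,4,4,6} at the first point of difference.
With this numbering: a chloro group at C-1; methyl groups at C-3 (×2) and C-4.
The substituents are ordered alphabetically, ignoring any di-/tri- multipliers.
Assembling the pieces gives 1-chloro-3,3,4-trimethylhexane.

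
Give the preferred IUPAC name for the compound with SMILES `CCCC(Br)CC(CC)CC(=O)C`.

6-bromo-4-ethylnonan-2-one

The longest chain bearing the carbonyl is 9 carbons long (nonane).
The principal characteristic group is a ketone (C=O on an internal carbon), named with the suffix -one.
Number the chain so that numbering from this end puts the carbonyl group at C-2 rather than C-8.
That gives the carbonyl at C-2; a bromo group at C-6; an ethyl group at C-4.
Prefixes are listed alphabetically: bromo, ethyl.
Assembling the pieces gives 6-bromo-4-ethylnonan-2-one.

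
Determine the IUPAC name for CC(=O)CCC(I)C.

5-iodohexan-2-one

Counting along the main chain through the carbonyl gives 6 carbons: the parent is hexane.
A ketone (C=O on an internal carbon) is the principal characteristic group, giving the suffix -one.
The numbering direction is chosen so that numbering from this end puts the carbonyl group at C-2 rather than C-5.
This places the carbonyl at C-2; an iodo group at C-5.
Putting it together: 5-iodohexan-2-one.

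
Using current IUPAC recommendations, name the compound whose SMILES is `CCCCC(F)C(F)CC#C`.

The longest chain bearing the multiple bond is 9 carbons long (nonane).
A C≡C triple bond in the chain gives the infix -yne-.
The numbering direction is chosen so that numbering from this end puts the triple bond at C-1 rather than C-8.
That gives the triple bond between C-1 and C-2; fluoro groups at C-4 and C-5.
The name is 4,5-difluoronon-1-yne.

4,5-difluoronon-1-yne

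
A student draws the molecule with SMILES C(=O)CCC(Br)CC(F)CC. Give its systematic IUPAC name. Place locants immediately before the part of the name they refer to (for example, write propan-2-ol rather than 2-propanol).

The longest chain bearing the –CHO group is 8 carbons long (octane).
An aldehyde (terminal –CHO) is the principal characteristic group, giving the suffix -al.
The numbering direction is chosen so that the aldehyde carbon is C-1 by definition.
That gives a bromo group at C-4; a fluoro group at C-6.
The substituents are ordered alphabetically, ignoring any di-/tri- multipliers.
Putting it together: 4-bromo-6-fluorooctanal.

4-bromo-6-fluorooctanal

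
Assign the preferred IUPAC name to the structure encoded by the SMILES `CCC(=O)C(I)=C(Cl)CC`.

5-chloro-4-iodohept-4-en-3-one

The longest carbon chain that includes the carbonyl and the multiple bond has 7 carbons, so the parent hydride is heptane.
The highest-priority functional group is a ketone (C=O on an internal carbon), so the name ends in -one.
There is one C=C double bond, indicated by the ending -ene.
Number the chain so that numbering from this end puts the carbonyl group at C-3 rather than C-5.
That gives the carbonyl at C-3; the double bond between C-4 and C-5; a chloro group at C-5; an iodo group at C-4.
Prefixes are listed alphabetically: chloro, iodo.
The name is 5-chloro-4-iodohept-4-en-3-one.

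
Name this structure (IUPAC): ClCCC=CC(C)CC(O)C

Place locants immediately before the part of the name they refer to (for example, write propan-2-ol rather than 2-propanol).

The longest carbon chain that includes the –OH group and the multiple bond has 8 carbons, so the parent hydride is octane.
The principal characteristic group is an alcohol (–OH), named with the suffix -ol.
A C=C double bond in the chain gives the infix -ene-.
The numbering direction is chosen so that numbering from this end puts the hydroxyl group at C-2 rather than C-7.
That gives the hydroxyl at C-2; the double bond between C-5 and C-6; a chloro group at C-8; a methyl group at C-4.
The substituents are ordered alphabetically, ignoring any di-/tri- multipliers.
The name is 8-chloro-4-methyloct-5-en-2-ol.

8-chloro-4-methyloct-5-en-2-ol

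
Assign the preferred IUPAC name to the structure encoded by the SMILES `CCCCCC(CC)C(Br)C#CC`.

The longest chain bearing the multiple bond is 10 carbons long (decane).
The chain contains a C≡C triple bond, so the unsaturation ending is -yne.
Choose the numbering such that numbering from this end puts the triple bond at C-2 rather than C-8.
With this numbering: the triple bond between C-2 and C-3; a bromo group at C-4; an ethyl group at C-5.
Substituent prefixes are cited in alphabetical order (multiplying prefixes like di-/tri- are ignored for ordering).
Putting it together: 4-bromo-5-ethyldec-2-yne.

4-bromo-5-ethyldec-2-yne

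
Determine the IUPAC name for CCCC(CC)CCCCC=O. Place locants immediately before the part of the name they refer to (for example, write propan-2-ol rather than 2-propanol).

The longest carbon chain that includes the –CHO group has 9 carbons, so the parent hydride is nonane.
The principal characteristic group is an aldehyde (terminal –CHO), named with the suffix -al.
Choose the numbering such that the aldehyde carbon is C-1 by definition.
This places an ethyl group at C-6.
Assembling the pieces gives 6-ethylnonanal.

6-ethylnonanal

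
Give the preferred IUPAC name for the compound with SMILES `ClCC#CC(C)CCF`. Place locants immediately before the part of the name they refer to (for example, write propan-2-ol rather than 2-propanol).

1-chloro-6-fluoro-4-methylhex-2-yne

Counting along the main chain through the multiple bond gives 6 carbons: the parent is hexane.
A C≡C triple bond in the chain gives the infix -yne-.
Choose the numbering such that numbering from this end puts the triple bond at C-2 rather than C-4.
With this numbering: the triple bond between C-2 and C-3; a chloro group at C-1; a fluoro group at C-6; a methyl group at C-4.
Prefixes are listed alphabetically: chloro, fluoro, methyl.
The name is 1-chloro-6-fluoro-4-methylhex-2-yne.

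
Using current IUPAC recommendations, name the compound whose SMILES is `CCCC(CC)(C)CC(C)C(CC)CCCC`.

The longest carbon chain is 11 atoms: the parent is undecane.
The numbering direction is chosen so that the substituent locant set {4,4,6,7} is lower than {5,6,8,8} at the first point of difference.
With this numbering: ethyl groups at C-4 and C-7; methyl groups at C-4 and C-6.
Prefixes are listed alphabetically: ethyl, methyl.
Assembling the pieces gives 4,7-diethyl-4,6-dimethylundecane.

4,7-diethyl-4,6-dimethylundecane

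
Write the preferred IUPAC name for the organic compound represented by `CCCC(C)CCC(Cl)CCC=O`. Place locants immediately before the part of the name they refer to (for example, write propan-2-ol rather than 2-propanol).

The longest chain bearing the –CHO group is 10 carbons long (decane).
The principal characteristic group is an aldehyde (terminal –CHO), named with the suffix -al.
The numbering direction is chosen so that the aldehyde carbon is C-1 by definition.
With this numbering: a chloro group at C-4; a methyl group at C-7.
Substituent prefixes are cited in alphabetical order (multiplying prefixes like di-/tri- are ignored for ordering).
Assembling the pieces gives 4-chloro-7-methyldecanal.

4-chloro-7-methyldecanal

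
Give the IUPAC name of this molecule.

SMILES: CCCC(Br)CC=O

The longest chain bearing the –CHO group is 6 carbons long (hexane).
An aldehyde (terminal –CHO) is the principal characteristic group, giving the suffix -al.
Number the chain so that the aldehyde carbon is C-1 by definition.
This places a bromo group at C-3.
The name is 3-bromohexanal.

3-bromohexanal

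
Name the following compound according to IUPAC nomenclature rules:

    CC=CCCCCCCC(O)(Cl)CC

3-chlorododec-10-en-3-ol

The longest chain bearing the –OH group and the multiple bond is 12 carbons long (dodecane).
An alcohol (–OH) is the principal characteristic group, giving the suffix -ol.
A C=C double bond in the chain gives the infix -ene-.
Choose the numbering such that numbering from this end puts the hydroxyl group at C-3 rather than C-10.
This places the hydroxyl at C-3; the double bond between C-10 and C-11; a chloro group at C-3.
Assembling the pieces gives 3-chlorododec-10-en-3-ol.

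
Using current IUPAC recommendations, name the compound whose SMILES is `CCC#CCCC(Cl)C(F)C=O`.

3-chloro-2-fluoronon-6-ynal

Counting along the main chain through the –CHO group and the multiple bond gives 9 carbons: the parent is nonane.
An aldehyde (terminal –CHO) is the principal characteristic group, giving the suffix -al.
There is one C≡C triple bond, indicated by the ending -yne.
Number the chain so that the aldehyde carbon is C-1 by definition.
With this numbering: the triple bond between C-6 and C-7; a chloro group at C-3; a fluoro group at C-2.
Substituent prefixes are cited in alphabetical order (multiplying prefixes like di-/tri- are ignored for ordering).
Putting it together: 3-chloro-2-fluoronon-6-ynal.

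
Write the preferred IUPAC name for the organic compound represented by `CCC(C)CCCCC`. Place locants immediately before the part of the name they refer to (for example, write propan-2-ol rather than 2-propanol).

The longest carbon chain is 8 atoms: the parent is octane.
Choose the numbering such that the substituent locant set {3} is lower than {6} at the first point of difference.
With this numbering: a methyl group at C-3.
Putting it together: 3-methyloctane.

3-methyloctane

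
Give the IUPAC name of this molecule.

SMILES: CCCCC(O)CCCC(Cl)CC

The longest chain bearing the –OH group is 11 carbons long (undecane).
The principal characteristic group is an alcohol (–OH), named with the suffix -ol.
Number the chain so that numbering from this end puts the hydroxyl group at C-5 rather than C-7.
That gives the hydroxyl at C-5; a chloro group at C-9.
Assembling the pieces gives 9-chloroundecan-5-ol.

9-chloroundecan-5-ol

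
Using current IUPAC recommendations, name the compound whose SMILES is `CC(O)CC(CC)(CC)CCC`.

Counting along the main chain through the –OH group gives 7 carbons: the parent is heptane.
An alcohol (–OH) is the principal characteristic group, giving the suffix -ol.
The numbering direction is chosen so that numbering from this end puts the hydroxyl group at C-2 rather than C-6.
With this numbering: the hydroxyl at C-2; two ethyl groups at C-4.
The name is 4,4-diethylheptan-2-ol.

4,4-diethylheptan-2-ol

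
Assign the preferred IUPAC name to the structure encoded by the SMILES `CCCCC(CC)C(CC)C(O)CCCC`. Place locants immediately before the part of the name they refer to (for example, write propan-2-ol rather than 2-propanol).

6,7-diethylundecan-5-ol

Counting along the main chain through the –OH group gives 11 carbons: the parent is undecane.
An alcohol (–OH) is the principal characteristic group, giving the suffix -ol.
Choose the numbering such that numbering from this end puts the hydroxyl group at C-5 rather than C-7.
That gives the hydroxyl at C-5; ethyl groups at C-6 and C-7.
Putting it together: 6,7-diethylundecan-5-ol.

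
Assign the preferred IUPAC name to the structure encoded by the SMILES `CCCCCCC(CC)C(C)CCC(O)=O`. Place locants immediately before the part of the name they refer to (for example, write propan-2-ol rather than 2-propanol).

Counting along the main chain through the –COOH group gives 11 carbons: the parent is undecane.
A carboxylic acid (terminal –COOH) is the principal characteristic group, giving the suffix -oic acid.
Number the chain so that the carboxylic acid carbon is C-1 by definition.
With this numbering: an ethyl group at C-5; a methyl group at C-4.
Substituent prefixes are cited in alphabetical order (multiplying prefixes like di-/tri- are ignored for ordering).
Assembling the pieces gives 5-ethyl-4-methylundecanoic acid.

5-ethyl-4-methylundecanoic acid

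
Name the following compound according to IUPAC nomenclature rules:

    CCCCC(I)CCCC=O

The longest chain bearing the –CHO group is 9 carbons long (nonane).
An aldehyde (terminal –CHO) is the principal characteristic group, giving the suffix -al.
The numbering direction is chosen so that the aldehyde carbon is C-1 by definition.
This places an iodo group at C-5.
Putting it together: 5-iodononanal.

5-iodononanal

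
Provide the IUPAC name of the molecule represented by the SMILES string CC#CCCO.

The longest carbon chain that includes the –OH group and the multiple bond has 5 carbons, so the parent hydride is pentane.
The highest-priority functional group is an alcohol (–OH), so the name ends in -ol.
There is one C≡C triple bond, indicated by the ending -yne.
The numbering direction is chosen so that numbering from this end puts the hydroxyl group at C-1 rather than C-5.
With this numbering: the hydroxyl at C-1; the triple bond between C-3 and C-4.
The name is pent-3-yn-1-ol.

pent-3-yn-1-ol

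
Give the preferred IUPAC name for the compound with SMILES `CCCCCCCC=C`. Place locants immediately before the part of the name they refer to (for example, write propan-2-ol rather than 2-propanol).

The longest carbon chain that includes the multiple bond has 9 carbons, so the parent hydride is nonane.
The chain contains a C=C double bond, so the unsaturation ending is -ene.
Number the chain so that numbering from this end puts the double bond at C-1 rather than C-8.
This places the double bond between C-1 and C-2.
Assembling the pieces gives non-1-ene.

non-1-ene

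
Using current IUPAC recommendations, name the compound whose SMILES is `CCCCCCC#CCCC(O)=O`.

undec-4-ynoic acid

The longest carbon chain that includes the –COOH group and the multiple bond has 11 carbons, so the parent hydride is undecane.
A carboxylic acid (terminal –COOH) is the principal characteristic group, giving the suffix -oic acid.
There is one C≡C triple bond, indicated by the ending -yne.
Number the chain so that the carboxylic acid carbon is C-1 by definition.
This places the triple bond between C-4 and C-5.
Assembling the pieces gives undec-4-ynoic acid.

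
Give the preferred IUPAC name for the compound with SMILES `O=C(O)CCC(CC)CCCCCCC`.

The longest chain bearing the –COOH group is 11 carbons long (undecane).
A carboxylic acid (terminal –COOH) is the principal characteristic group, giving the suffix -oic acid.
Choose the numbering such that the carboxylic acid carbon is C-1 by definition.
That gives an ethyl group at C-4.
Assembling the pieces gives 4-ethylundecanoic acid.

4-ethylundecanoic acid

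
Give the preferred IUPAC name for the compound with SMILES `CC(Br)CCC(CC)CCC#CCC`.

Counting along the main chain through the multiple bond gives 11 carbons: the parent is undecane.
A C≡C triple bond in the chain gives the infix -yne-.
Number the chain so that numbering from this end puts the triple bond at C-3 rather than C-8.
This places the triple bond between C-3 and C-4; a bromo group at C-10; an ethyl group at C-7.
Prefixes are listed alphabetically: bromo, ethyl.
The name is 10-bromo-7-ethylundec-3-yne.

10-bromo-7-ethylundec-3-yne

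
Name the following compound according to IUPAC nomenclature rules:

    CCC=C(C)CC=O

3-methylhex-3-enal

The longest chain bearing the –CHO group and the multiple bond is 6 carbons long (hexane).
The principal characteristic group is an aldehyde (terminal –CHO), named with the suffix -al.
The chain contains a C=C double bond, so the unsaturation ending is -ene.
The numbering direction is chosen so that the aldehyde carbon is C-1 by definition.
With this numbering: the double bond between C-3 and C-4; a methyl group at C-3.
The name is 3-methylhex-3-enal.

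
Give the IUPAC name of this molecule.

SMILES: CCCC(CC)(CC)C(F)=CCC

The longest chain bearing the multiple bond is 8 carbons long (octane).
The chain contains a C=C double bond, so the unsaturation ending is -ene.
Number the chain so that numbering from this end puts the double bond at C-3 rather than C-5.
That gives the double bond between C-3 and C-4; two ethyl groups at C-5; a fluoro group at C-4.
Substituent prefixes are cited in alphabetical order (multiplying prefixes like di-/tri- are ignored for ordering).
Putting it together: 5,5-diethyl-4-fluorooct-3-ene.

5,5-diethyl-4-fluorooct-3-ene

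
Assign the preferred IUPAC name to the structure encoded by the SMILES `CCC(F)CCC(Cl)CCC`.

The parent chain contains 9 carbons (nonane).
Number the chain so that the substituent locant set {3,6} is lower than {4,7} at the first point of difference.
That gives a chloro group at C-6; a fluoro group at C-3.
Prefixes are listed alphabetically: chloro, fluoro.
Putting it together: 6-chloro-3-fluorononane.

6-chloro-3-fluorononane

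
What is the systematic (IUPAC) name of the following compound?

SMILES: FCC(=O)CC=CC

1-fluorohex-4-en-2-one

The longest carbon chain that includes the carbonyl and the multiple bond has 6 carbons, so the parent hydride is hexane.
A ketone (C=O on an internal carbon) is the principal characteristic group, giving the suffix -one.
A C=C double bond in the chain gives the infix -ene-.
Number the chain so that numbering from this end puts the carbonyl group at C-2 rather than C-5.
That gives the carbonyl at C-2; the double bond between C-4 and C-5; a fluoro group at C-1.
The name is 1-fluorohex-4-en-2-one.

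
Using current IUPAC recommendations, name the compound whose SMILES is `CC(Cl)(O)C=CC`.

2-chloropent-3-en-2-ol

The longest chain bearing the –OH group and the multiple bond is 5 carbons long (pentane).
The highest-priority functional group is an alcohol (–OH), so the name ends in -ol.
The chain contains a C=C double bond, so the unsaturation ending is -ene.
Choose the numbering such that numbering from this end puts the hydroxyl group at C-2 rather than C-4.
This places the hydroxyl at C-2; the double bond between C-3 and C-4; a chloro group at C-2.
Putting it together: 2-chloropent-3-en-2-ol.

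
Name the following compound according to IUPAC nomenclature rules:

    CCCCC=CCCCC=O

dec-5-enal

The longest chain bearing the –CHO group and the multiple bond is 10 carbons long (decane).
An aldehyde (terminal –CHO) is the principal characteristic group, giving the suffix -al.
The chain contains a C=C double bond, so the unsaturation ending is -ene.
Number the chain so that the aldehyde carbon is C-1 by definition.
This places the double bond between C-5 and C-6.
The name is dec-5-enal.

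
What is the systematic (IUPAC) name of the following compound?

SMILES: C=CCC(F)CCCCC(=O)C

The longest chain bearing the carbonyl and the multiple bond is 10 carbons long (decane).
The principal characteristic group is a ketone (C=O on an internal carbon), named with the suffix -one.
There is one C=C double bond, indicated by the ending -ene.
The numbering direction is chosen so that numbering from this end puts the carbonyl group at C-2 rather than C-9.
With this numbering: the carbonyl at C-2; the double bond between C-9 and C-10; a fluoro group at C-7.
Assembling the pieces gives 7-fluorodec-9-en-2-one.

7-fluorodec-9-en-2-one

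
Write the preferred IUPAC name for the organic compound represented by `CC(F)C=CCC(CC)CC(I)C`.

6-ethyl-2-fluoro-8-iodonon-3-ene

The longest chain bearing the multiple bond is 9 carbons long (nonane).
There is one C=C double bond, indicated by the ending -ene.
The numbering direction is chosen so that numbering from this end puts the double bond at C-3 rather than C-6.
That gives the double bond between C-3 and C-4; an ethyl group at C-6; a fluoro group at C-2; an iodo group at C-8.
The substituents are ordered alphabetically, ignoring any di-/tri- multipliers.
Assembling the pieces gives 6-ethyl-2-fluoro-8-iodonon-3-ene.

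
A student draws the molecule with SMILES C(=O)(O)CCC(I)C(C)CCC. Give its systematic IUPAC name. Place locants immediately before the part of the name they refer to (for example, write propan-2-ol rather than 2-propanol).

4-iodo-5-methyloctanoic acid

The longest carbon chain that includes the –COOH group has 8 carbons, so the parent hydride is octane.
A carboxylic acid (terminal –COOH) is the principal characteristic group, giving the suffix -oic acid.
Number the chain so that the carboxylic acid carbon is C-1 by definition.
With this numbering: an iodo group at C-4; a methyl group at C-5.
The substituents are ordered alphabetically, ignoring any di-/tri- multipliers.
Assembling the pieces gives 4-iodo-5-methyloctanoic acid.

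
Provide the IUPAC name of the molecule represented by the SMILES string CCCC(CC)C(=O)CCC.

5-ethyloctan-4-one

The longest carbon chain that includes the carbonyl has 8 carbons, so the parent hydride is octane.
The principal characteristic group is a ketone (C=O on an internal carbon), named with the suffix -one.
Choose the numbering such that numbering from this end puts the carbonyl group at C-4 rather than C-5.
That gives the carbonyl at C-4; an ethyl group at C-5.
The name is 5-ethyloctan-4-one.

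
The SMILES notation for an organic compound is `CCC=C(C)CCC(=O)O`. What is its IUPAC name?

The longest chain bearing the –COOH group and the multiple bond is 7 carbons long (heptane).
The principal characteristic group is a carboxylic acid (terminal –COOH), named with the suffix -oic acid.
There is one C=C double bond, indicated by the ending -ene.
Number the chain so that the carboxylic acid carbon is C-1 by definition.
This places the double bond between C-4 and C-5; a methyl group at C-4.
Putting it together: 4-methylhept-4-enoic acid.

4-methylhept-4-enoic acid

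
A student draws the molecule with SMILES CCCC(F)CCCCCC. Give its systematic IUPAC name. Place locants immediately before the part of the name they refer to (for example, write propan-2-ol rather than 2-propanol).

4-fluorodecane

The parent chain contains 10 carbons (decane).
Choose the numbering such that the substituent locant set {4} is lower than {7} at the first point of difference.
This places a fluoro group at C-4.
Putting it together: 4-fluorodecane.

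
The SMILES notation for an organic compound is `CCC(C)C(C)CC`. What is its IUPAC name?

3,4-dimethylhexane

The longest continuous carbon chain has 6 atoms, so the parent hydride is hexane.
The molecule is symmetric, so either numbering direction gives the same locants.
With this numbering: methyl groups at C-3 and C-4.
Putting it together: 3,4-dimethylhexane.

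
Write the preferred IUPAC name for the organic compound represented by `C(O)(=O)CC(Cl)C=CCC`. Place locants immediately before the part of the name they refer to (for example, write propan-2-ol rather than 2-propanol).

Counting along the main chain through the –COOH group and the multiple bond gives 7 carbons: the parent is heptane.
The principal characteristic group is a carboxylic acid (terminal –COOH), named with the suffix -oic acid.
There is one C=C double bond, indicated by the ending -ene.
Number the chain so that the carboxylic acid carbon is C-1 by definition.
That gives the double bond between C-4 and C-5; a chloro group at C-3.
Putting it together: 3-chlorohept-4-enoic acid.

3-chlorohept-4-enoic acid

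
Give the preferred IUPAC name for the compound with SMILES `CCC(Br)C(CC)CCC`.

3-bromo-4-ethylheptane

The longest continuous carbon chain has 7 atoms, so the parent hydride is heptane.
Choose the numbering such that the substituent locant set {3,4} is lower than {4,5} at the first point of difference.
With this numbering: a bromo group at C-3; an ethyl group at C-4.
Substituent prefixes are cited in alphabetical order (multiplying prefixes like di-/tri- are ignored for ordering).
The name is 3-bromo-4-ethylheptane.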